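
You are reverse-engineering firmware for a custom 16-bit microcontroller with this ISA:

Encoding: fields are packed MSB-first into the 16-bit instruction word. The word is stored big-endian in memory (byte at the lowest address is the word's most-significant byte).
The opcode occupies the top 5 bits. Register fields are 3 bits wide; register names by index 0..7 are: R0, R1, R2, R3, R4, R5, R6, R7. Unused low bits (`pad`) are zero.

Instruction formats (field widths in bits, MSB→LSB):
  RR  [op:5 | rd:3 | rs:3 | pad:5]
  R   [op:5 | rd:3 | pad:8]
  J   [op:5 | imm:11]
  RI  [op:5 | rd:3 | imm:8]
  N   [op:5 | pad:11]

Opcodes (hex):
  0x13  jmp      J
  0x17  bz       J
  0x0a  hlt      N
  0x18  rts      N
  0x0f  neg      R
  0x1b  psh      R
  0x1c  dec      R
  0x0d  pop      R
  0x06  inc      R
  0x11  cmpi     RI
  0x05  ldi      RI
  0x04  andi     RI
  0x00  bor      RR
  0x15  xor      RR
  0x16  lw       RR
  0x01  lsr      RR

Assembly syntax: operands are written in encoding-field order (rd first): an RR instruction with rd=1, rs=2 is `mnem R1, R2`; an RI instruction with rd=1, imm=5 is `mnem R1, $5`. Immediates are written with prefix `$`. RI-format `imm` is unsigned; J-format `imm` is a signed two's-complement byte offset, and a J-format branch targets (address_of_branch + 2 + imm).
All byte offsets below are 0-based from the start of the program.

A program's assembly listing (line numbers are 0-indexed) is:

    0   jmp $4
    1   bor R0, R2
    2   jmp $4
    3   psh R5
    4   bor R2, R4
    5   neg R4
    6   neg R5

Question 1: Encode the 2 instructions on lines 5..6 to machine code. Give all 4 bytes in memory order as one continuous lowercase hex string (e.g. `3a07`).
7c007d00

line 5 (neg): pack op=0xf:5|rd=4:3|pad=0:8 = 0x7c00; big→ 7c 00
line 6 (neg): pack op=0xf:5|rd=5:3|pad=0:8 = 0x7d00; big→ 7d 00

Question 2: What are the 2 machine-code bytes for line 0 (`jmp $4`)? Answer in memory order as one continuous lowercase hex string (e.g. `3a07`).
9804

0. jmp fields op=0x13:5|imm=4:11 → word 9804h → 98 04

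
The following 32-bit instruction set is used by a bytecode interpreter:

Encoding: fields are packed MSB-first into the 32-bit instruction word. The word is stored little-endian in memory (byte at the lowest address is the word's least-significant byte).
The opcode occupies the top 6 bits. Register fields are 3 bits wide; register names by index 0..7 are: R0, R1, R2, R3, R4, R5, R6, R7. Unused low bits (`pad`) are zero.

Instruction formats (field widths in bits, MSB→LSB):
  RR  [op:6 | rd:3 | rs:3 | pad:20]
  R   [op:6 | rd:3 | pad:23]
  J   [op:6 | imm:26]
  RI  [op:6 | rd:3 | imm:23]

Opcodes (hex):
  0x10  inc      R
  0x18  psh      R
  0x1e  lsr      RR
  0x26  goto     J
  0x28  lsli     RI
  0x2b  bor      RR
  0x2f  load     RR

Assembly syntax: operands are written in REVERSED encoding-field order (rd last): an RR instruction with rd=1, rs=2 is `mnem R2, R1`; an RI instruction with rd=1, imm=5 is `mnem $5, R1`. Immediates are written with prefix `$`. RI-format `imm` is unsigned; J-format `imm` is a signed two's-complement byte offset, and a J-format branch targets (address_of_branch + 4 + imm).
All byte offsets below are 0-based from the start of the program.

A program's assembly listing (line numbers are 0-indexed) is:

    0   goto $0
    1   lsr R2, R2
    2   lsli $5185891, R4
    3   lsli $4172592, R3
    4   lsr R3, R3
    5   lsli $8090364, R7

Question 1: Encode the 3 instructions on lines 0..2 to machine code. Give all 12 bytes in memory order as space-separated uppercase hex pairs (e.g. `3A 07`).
00 00 00 98 00 00 20 79 63 21 4F A2

line 0 (goto): pack op=0x26:6|imm=0:26 = 0x98000000; little→ 00 00 00 98
line 1 (lsr): pack op=0x1e:6|rd=2:3|rs=2:3|pad=0:20 = 0x79200000; little→ 00 00 20 79
line 2 (lsli): pack op=0x28:6|rd=4:3|imm=5185891:23 = 0xa24f2163; little→ 63 21 4f a2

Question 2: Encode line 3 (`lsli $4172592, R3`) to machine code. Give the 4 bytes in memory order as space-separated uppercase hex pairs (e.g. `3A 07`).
30 AB BF A1

3. lsli fields op=0x28:6|rd=3:3|imm=4172592:23 → word a1bfab30h → 30 ab bf a1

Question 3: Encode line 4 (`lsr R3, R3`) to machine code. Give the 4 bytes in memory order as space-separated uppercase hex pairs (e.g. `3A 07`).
4. lsr fields op=0x1e:6|rd=3:3|rs=3:3|pad=0:20 → word 79b00000h → 00 00 b0 79

00 00 B0 79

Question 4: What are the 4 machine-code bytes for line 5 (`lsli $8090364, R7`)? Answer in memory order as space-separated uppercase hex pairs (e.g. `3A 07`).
FC 72 FB A3

5. lsli fields op=0x28:6|rd=7:3|imm=8090364:23 → word a3fb72fch → fc 72 fb a3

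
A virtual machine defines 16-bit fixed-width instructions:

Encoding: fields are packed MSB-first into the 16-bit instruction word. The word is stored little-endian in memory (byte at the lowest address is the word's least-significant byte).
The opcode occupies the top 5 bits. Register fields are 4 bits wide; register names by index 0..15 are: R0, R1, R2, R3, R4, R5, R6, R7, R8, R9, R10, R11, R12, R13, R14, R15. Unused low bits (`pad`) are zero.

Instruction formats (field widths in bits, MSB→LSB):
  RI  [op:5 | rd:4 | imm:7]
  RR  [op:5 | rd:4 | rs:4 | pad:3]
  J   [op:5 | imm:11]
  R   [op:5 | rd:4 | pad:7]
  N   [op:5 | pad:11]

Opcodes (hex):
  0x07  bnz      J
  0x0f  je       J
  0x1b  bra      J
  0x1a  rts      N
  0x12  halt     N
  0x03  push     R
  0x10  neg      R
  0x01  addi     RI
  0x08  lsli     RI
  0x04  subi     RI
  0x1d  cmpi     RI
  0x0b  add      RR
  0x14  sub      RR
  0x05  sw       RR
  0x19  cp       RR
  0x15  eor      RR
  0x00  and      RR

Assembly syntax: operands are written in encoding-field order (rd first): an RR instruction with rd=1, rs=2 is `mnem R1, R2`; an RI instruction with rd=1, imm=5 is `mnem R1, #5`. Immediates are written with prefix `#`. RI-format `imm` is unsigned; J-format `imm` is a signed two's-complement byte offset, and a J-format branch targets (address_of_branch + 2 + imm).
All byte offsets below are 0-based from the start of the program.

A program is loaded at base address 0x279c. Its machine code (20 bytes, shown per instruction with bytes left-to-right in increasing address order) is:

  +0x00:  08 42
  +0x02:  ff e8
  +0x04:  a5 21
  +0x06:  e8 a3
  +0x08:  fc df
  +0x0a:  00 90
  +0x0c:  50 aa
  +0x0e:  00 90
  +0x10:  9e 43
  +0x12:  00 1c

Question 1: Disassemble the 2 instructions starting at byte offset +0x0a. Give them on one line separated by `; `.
halt; eor R4, R10

@+0a  little-endian(00 90) = 0x9000
  op=0x9000>>11=0x12 ⇒ halt (N)
@+0c  little-endian(50 aa) = 0xaa50
  op=0xaa50>>11=0x15 ⇒ eor (RR)
  [10:7] rd=4 = R4
  [6:3] rs=10 = R10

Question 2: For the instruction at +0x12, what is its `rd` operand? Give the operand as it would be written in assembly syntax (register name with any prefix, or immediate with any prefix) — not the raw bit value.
R8

@+12  little-endian(00 1c) = 0x1c00
  op=0x1c00>>11=0x3 ⇒ push (R)
  [10:7] rd=8 = R8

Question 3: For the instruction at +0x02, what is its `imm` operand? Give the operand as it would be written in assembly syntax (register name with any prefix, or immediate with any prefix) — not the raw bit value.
@+02  little-endian(ff e8) = 0xe8ff
  opcode bits[15:11]=0x1d: cmpi/RI
  rd@[10:7]=0x1 ⇒ R1
  imm@[6:0]=0x7f ⇒ #127

#127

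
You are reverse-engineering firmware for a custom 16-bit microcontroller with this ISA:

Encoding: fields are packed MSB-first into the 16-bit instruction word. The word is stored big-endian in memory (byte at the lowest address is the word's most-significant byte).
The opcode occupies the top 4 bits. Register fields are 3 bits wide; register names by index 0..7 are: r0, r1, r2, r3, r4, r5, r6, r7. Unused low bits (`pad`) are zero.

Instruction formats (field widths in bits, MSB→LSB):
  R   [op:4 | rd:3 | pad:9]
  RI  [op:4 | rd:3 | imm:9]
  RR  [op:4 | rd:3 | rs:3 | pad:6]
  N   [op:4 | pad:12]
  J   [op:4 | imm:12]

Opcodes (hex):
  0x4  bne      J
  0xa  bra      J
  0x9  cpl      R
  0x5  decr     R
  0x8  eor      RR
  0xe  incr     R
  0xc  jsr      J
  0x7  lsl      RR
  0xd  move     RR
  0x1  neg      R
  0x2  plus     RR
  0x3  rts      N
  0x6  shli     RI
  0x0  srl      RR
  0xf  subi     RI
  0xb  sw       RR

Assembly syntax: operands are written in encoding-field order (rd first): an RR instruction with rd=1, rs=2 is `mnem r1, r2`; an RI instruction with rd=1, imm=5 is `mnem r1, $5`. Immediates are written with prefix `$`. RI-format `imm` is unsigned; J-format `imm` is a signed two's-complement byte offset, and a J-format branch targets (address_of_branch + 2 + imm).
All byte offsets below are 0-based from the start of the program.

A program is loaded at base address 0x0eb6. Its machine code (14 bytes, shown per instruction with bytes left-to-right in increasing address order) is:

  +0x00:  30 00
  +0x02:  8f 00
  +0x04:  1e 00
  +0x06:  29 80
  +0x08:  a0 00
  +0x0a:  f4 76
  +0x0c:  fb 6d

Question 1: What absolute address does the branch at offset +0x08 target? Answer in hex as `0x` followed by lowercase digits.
0x0ec0

[08] a0 00 → 0xa000
  opcode bits[15:12]=0xa: bra/J
  [11:0] imm=0 = $0
  target = base 0x0eb6 + off 0x08 + 2 + imm 0 = 0x0ec0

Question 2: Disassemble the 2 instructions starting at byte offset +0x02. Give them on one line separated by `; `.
eor r7, r4; neg r7

+0x02: 8f 00 ⇒ word 0x8f00 (big)
  op=0x8f00>>12=0x8 ⇒ eor (RR)
  rd: (w>>9)&0x7=0x7 → r7
  rs: (w>>6)&0x7=0x4 → r4
+0x04: 1e 00 ⇒ word 0x1e00 (big)
  op=0x1e00>>12=0x1 ⇒ neg (R)
  rd: (w>>9)&0x7=0x7 → r7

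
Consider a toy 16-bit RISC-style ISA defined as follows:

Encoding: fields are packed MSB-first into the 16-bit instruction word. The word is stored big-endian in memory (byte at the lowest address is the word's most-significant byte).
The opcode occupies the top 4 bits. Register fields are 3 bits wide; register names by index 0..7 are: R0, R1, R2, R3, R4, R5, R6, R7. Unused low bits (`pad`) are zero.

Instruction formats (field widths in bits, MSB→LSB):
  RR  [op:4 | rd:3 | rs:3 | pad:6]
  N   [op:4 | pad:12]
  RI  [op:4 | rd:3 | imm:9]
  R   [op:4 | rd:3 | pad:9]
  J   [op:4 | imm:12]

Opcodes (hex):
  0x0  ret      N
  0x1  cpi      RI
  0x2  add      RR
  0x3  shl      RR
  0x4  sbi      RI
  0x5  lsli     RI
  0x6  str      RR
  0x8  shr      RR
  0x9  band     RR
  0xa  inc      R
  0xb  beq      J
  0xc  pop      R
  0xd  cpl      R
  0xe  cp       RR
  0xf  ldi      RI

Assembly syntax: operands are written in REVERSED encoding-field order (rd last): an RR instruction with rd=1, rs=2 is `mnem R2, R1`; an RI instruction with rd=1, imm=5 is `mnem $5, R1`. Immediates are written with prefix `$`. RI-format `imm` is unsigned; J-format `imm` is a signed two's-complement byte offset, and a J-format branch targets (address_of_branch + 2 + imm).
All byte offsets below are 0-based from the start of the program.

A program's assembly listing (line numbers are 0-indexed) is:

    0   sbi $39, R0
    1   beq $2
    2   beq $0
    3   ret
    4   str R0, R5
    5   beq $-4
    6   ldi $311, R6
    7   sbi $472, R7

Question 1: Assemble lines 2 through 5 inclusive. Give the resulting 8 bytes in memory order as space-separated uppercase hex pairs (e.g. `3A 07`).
L2: beq op=0xb:4|imm=0:12 ⇒ 0xb000 ⇒ big b0 00
L3: ret op=0x0:4|pad=0:12 ⇒ 0x0000 ⇒ big 00 00
L4: str op=0x6:4|rd=5:3|rs=0:3|pad=0:6 ⇒ 0x6a00 ⇒ big 6a 00
L5: beq op=0xb:4|imm=-4:12 ⇒ 0xbffc ⇒ big bf fc

B0 00 00 00 6A 00 BF FC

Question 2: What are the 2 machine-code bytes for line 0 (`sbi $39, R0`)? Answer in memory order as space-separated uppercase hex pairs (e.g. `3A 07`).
40 27

line 0 (sbi): pack op=0x4:4|rd=0:3|imm=39:9 = 0x4027; big→ 40 27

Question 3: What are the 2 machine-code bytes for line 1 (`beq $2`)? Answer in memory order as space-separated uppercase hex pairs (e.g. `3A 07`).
B0 02

1. beq fields op=0xb:4|imm=2:12 → word b002h → b0 02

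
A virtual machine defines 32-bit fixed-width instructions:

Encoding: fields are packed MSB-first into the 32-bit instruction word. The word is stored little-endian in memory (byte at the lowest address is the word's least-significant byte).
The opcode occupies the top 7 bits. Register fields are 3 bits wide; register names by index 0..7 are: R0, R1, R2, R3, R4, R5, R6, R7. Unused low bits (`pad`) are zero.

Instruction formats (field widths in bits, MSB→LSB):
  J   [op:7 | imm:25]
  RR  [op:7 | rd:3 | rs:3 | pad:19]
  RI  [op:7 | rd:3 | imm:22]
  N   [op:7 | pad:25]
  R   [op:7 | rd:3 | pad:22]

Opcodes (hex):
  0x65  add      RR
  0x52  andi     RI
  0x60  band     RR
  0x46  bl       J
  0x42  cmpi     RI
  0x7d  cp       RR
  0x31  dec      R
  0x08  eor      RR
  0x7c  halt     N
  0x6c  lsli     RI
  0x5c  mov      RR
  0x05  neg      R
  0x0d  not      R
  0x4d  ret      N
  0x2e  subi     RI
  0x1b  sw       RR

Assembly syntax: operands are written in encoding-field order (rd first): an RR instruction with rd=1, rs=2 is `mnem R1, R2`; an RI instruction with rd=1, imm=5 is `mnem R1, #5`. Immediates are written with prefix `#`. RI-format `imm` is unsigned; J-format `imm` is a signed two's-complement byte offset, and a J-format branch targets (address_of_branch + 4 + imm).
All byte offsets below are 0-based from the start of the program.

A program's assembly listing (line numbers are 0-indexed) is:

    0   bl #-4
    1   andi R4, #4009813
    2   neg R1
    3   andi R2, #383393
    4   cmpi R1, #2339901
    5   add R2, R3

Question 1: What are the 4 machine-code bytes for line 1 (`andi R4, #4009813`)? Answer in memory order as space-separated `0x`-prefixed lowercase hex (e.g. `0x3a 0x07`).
0x55 0x2f 0x3d 0xa5

1. andi fields op=0x52:7|rd=4:3|imm=4009813:22 → word a53d2f55h → 55 2f 3d a5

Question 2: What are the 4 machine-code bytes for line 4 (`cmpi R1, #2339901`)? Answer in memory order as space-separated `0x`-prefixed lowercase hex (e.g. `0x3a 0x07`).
0x3d 0xb4 0x63 0x84

line 4 (cmpi): pack op=0x42:7|rd=1:3|imm=2339901:22 = 0x8463b43d; little→ 3d b4 63 84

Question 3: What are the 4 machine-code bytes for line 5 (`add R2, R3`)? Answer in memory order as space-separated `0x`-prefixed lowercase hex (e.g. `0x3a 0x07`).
0x00 0x00 0x98 0xca

5. add fields op=0x65:7|rd=2:3|rs=3:3|pad=0:19 → word ca980000h → 00 00 98 ca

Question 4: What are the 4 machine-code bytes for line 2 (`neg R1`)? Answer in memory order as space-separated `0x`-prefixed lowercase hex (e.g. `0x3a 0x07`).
2. neg fields op=0x5:7|rd=1:3|pad=0:22 → word 0a400000h → 00 00 40 0a

0x00 0x00 0x40 0x0a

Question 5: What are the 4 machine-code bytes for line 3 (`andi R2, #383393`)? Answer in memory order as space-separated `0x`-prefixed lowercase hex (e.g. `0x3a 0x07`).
0xa1 0xd9 0x85 0xa4

L3: andi op=0x52:7|rd=2:3|imm=383393:22 ⇒ 0xa485d9a1 ⇒ little a1 d9 85 a4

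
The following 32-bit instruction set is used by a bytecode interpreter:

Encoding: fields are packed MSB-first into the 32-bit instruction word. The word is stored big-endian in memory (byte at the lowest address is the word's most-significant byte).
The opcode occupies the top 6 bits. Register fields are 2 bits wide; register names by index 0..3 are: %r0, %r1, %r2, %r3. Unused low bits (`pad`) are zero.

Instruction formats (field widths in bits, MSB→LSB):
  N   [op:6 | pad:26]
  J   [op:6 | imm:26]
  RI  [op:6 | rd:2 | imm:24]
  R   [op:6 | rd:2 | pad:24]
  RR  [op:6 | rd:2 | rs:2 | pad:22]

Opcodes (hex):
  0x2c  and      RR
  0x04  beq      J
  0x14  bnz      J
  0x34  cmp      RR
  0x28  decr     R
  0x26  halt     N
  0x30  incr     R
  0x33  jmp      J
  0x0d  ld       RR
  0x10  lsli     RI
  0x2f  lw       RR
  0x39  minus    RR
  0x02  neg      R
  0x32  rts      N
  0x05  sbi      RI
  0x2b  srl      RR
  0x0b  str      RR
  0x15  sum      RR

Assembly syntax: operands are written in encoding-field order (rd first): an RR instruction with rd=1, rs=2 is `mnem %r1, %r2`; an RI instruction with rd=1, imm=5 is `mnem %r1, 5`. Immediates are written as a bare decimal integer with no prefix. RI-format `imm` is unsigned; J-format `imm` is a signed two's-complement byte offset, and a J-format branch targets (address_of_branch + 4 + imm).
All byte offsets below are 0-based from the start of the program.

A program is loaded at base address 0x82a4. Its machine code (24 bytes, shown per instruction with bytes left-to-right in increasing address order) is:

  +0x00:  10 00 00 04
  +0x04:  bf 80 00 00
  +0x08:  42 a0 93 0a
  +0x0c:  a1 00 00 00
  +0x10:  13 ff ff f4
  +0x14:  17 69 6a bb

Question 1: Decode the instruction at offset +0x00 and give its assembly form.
beq 4

+0x00: 10 00 00 04 ⇒ word 0x10000004 (big)
  top 6b → 0x4 → beq [J]
  imm: (w>>0)&0x3ffffff=0x4 → 4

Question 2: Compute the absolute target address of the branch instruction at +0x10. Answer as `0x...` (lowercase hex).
0x82ac

+0x10: 13 ff ff f4 ⇒ word 0x13fffff4 (big)
  op=0x13fffff4>>26=0x4 ⇒ beq (J)
  [25:0] imm=67108852 (s26→-12) = -12
  target = base 0x82a4 + off 0x10 + 4 + imm -12 = 0x82ac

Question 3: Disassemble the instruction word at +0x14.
@+14  big-endian(17 69 6a bb) = 0x17696abb
  op=0x17696abb>>26=0x5 ⇒ sbi (RI)
  rd: (w>>24)&0x3=0x3 → %r3
  imm: (w>>0)&0xffffff=0x696abb → 6908603

sbi %r3, 6908603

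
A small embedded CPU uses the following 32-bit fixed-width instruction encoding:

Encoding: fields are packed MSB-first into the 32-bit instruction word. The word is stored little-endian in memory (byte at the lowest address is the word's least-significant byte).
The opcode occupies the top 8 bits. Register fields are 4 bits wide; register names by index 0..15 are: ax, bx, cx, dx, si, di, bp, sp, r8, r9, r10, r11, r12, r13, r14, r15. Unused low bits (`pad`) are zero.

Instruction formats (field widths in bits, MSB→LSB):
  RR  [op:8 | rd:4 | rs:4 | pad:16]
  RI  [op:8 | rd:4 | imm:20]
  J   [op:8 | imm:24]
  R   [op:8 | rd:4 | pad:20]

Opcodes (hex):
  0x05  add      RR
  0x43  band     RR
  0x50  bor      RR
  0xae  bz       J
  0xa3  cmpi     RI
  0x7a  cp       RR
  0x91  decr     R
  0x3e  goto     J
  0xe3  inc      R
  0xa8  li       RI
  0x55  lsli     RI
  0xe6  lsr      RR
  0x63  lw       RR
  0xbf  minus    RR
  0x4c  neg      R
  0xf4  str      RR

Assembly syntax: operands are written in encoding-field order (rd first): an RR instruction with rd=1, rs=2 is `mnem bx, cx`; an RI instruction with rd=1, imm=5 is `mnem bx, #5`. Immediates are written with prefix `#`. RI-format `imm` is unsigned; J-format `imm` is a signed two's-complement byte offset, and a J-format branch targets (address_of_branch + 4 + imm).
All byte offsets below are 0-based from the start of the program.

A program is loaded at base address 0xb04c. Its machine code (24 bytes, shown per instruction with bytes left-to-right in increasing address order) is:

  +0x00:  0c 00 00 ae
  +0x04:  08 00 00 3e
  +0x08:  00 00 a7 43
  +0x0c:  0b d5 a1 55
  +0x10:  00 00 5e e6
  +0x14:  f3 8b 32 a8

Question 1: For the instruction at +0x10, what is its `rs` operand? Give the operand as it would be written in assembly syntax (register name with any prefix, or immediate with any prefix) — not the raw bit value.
r14

[10] 00 00 5e e6 → 0xe65e0000
  op=0xe65e0000>>24=0xe6 ⇒ lsr (RR)
  [23:20] rd=5 = di
  [19:16] rs=14 = r14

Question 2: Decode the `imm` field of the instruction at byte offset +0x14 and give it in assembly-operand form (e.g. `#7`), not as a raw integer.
off 0x14: read f3 8b 32 a8 as little → 0xa8328bf3
  opcode bits[31:24]=0xa8: li/RI
  rd: (w>>20)&0xf=0x3 → dx
  imm: (w>>0)&0xfffff=0x28bf3 → #166899

#166899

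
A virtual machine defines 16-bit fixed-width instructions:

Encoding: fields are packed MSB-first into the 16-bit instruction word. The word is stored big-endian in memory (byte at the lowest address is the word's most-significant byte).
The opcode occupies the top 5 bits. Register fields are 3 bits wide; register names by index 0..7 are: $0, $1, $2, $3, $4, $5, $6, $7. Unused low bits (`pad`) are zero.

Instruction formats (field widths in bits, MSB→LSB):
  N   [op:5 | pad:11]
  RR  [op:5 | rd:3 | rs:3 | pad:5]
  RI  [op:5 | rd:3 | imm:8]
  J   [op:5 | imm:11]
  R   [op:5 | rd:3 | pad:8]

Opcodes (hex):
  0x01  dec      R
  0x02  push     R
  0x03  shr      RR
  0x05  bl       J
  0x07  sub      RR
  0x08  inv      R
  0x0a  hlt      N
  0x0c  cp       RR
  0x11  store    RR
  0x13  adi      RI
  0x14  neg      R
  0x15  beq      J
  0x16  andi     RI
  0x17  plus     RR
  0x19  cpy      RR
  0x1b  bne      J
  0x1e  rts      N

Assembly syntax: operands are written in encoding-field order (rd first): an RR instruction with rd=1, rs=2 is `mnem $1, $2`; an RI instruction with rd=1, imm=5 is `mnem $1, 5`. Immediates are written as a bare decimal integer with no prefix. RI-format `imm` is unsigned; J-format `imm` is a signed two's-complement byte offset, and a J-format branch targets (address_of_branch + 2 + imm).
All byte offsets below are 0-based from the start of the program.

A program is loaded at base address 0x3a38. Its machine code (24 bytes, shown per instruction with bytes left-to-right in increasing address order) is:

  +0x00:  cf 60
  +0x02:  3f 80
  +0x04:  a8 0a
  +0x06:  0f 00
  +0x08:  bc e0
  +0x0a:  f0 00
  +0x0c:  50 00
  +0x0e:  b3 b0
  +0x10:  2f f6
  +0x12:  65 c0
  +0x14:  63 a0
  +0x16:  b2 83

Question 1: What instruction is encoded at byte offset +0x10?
bl -10

off 0x10: read 2f f6 as big → 0x2ff6
  op=0x2ff6>>11=0x5 ⇒ bl (J)
  [10:0] imm=2038 (s11→-10) = -10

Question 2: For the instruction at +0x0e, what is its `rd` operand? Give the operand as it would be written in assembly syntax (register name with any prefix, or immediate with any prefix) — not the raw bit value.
$3

[0e] b3 b0 → 0xb3b0
  op=0xb3b0>>11=0x16 ⇒ andi (RI)
  rd: (w>>8)&0x7=0x3 → $3
  imm: (w>>0)&0xff=0xb0 → 176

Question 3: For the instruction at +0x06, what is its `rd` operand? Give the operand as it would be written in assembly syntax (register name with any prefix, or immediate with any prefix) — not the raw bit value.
@+06  big-endian(0f 00) = 0x0f00
  top 5b → 0x1 → dec [R]
  rd@[10:8]=0x7 ⇒ $7

$7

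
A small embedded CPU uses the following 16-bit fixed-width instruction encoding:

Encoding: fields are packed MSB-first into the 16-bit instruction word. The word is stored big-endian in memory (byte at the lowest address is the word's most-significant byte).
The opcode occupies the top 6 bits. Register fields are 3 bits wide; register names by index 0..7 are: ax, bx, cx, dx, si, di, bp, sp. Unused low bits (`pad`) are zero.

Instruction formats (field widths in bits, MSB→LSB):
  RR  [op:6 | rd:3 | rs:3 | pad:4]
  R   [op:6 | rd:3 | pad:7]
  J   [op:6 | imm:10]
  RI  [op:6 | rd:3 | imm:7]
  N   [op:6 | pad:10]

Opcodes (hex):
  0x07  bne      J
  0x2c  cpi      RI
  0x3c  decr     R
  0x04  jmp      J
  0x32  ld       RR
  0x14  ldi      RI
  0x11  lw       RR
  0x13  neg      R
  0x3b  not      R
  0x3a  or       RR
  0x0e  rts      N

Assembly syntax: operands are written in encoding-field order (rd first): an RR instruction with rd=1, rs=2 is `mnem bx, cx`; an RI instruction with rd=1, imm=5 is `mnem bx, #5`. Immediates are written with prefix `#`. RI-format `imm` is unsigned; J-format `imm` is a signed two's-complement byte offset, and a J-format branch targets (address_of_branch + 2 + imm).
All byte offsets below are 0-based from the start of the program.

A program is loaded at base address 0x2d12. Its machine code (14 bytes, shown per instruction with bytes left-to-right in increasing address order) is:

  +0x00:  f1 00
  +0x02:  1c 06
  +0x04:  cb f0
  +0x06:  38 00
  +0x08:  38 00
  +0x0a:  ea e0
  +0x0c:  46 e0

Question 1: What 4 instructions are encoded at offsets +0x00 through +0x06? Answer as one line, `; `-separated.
off 0x00: read f1 00 as big → 0xf100
  top 6b → 0x3c → decr [R]
  [9:7] rd=2 = cx
off 0x02: read 1c 06 as big → 0x1c06
  top 6b → 0x7 → bne [J]
  [9:0] imm=6 = #6
off 0x04: read cb f0 as big → 0xcbf0
  top 6b → 0x32 → ld [RR]
  [9:7] rd=7 = sp
  [6:4] rs=7 = sp
off 0x06: read 38 00 as big → 0x3800
  top 6b → 0xe → rts [N]

decr cx; bne #6; ld sp, sp; rts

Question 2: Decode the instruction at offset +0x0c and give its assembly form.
+0x0c: 46 e0 ⇒ word 0x46e0 (big)
  top 6b → 0x11 → lw [RR]
  rd: (w>>7)&0x7=0x5 → di
  rs: (w>>4)&0x7=0x6 → bp

lw di, bp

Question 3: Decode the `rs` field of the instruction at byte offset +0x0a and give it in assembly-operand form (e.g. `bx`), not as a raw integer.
@+0a  big-endian(ea e0) = 0xeae0
  top 6b → 0x3a → or [RR]
  rd: (w>>7)&0x7=0x5 → di
  rs: (w>>4)&0x7=0x6 → bp

bp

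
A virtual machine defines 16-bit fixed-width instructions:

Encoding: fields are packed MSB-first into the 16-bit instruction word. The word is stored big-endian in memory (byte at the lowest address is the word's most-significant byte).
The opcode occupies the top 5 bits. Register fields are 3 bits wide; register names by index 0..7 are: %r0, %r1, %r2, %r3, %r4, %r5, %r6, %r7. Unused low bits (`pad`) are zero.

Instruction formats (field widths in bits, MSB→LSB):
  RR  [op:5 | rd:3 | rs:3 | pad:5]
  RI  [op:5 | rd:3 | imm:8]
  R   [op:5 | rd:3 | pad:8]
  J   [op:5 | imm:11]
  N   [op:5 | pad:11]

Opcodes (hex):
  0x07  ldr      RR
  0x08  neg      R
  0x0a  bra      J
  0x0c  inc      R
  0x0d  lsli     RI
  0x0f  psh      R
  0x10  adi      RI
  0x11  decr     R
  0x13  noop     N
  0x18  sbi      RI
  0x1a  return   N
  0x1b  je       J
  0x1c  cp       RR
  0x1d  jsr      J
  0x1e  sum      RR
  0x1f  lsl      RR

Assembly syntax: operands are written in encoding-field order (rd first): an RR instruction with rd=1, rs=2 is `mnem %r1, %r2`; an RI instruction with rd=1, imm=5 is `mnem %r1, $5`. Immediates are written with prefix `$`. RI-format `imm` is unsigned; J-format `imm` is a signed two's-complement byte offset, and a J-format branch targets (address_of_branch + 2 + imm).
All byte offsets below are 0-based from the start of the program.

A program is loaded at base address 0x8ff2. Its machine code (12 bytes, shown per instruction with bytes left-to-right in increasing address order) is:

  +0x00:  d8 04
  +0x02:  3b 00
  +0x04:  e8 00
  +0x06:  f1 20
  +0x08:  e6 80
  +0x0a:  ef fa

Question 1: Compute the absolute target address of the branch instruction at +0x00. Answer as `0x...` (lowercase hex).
+0x00: d8 04 ⇒ word 0xd804 (big)
  top 5b → 0x1b → je [J]
  [10:0] imm=4 = $4
  target = base 0x8ff2 + off 0x00 + 2 + imm 4 = 0x8ff8

0x8ff8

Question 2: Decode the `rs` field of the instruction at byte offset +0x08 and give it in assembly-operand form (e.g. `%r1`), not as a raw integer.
off 0x08: read e6 80 as big → 0xe680
  top 5b → 0x1c → cp [RR]
  [10:8] rd=6 = %r6
  [7:5] rs=4 = %r4

%r4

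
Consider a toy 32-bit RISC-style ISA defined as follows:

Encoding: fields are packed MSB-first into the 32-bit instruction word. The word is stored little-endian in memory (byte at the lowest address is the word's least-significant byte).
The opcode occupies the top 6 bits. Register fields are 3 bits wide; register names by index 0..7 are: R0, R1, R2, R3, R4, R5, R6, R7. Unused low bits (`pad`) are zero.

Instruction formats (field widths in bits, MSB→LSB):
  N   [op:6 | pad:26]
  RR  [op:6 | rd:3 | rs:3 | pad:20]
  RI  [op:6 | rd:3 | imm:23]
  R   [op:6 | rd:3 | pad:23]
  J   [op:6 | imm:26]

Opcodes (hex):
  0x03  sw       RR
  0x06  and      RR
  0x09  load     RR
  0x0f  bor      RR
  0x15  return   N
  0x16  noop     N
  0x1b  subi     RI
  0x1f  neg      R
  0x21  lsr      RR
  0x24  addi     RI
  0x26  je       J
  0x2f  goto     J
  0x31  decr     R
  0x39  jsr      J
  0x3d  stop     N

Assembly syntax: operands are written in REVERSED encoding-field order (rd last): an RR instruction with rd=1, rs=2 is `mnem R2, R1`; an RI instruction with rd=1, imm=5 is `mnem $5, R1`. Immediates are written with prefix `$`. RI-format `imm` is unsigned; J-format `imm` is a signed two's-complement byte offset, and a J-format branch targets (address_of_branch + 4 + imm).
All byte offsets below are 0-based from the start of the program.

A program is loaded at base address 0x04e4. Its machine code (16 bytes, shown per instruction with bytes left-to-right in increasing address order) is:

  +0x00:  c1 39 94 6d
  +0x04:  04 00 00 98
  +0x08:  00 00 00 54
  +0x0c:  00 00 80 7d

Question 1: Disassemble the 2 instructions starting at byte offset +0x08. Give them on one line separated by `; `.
return; neg R3

+0x08: 00 00 00 54 ⇒ word 0x54000000 (little)
  op=0x54000000>>26=0x15 ⇒ return (N)
+0x0c: 00 00 80 7d ⇒ word 0x7d800000 (little)
  op=0x7d800000>>26=0x1f ⇒ neg (R)
  rd@[25:23]=0x3 ⇒ R3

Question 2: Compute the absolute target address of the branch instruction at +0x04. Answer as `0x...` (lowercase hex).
0x04f0

@+04  little-endian(04 00 00 98) = 0x98000004
  op=0x98000004>>26=0x26 ⇒ je (J)
  imm: (w>>0)&0x3ffffff=0x4 → $4
  target = base 0x04e4 + off 0x04 + 4 + imm 4 = 0x04f0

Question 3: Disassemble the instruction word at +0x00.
subi $1325505, R3

@+00  little-endian(c1 39 94 6d) = 0x6d9439c1
  opcode bits[31:26]=0x1b: subi/RI
  rd: (w>>23)&0x7=0x3 → R3
  imm: (w>>0)&0x7fffff=0x1439c1 → $1325505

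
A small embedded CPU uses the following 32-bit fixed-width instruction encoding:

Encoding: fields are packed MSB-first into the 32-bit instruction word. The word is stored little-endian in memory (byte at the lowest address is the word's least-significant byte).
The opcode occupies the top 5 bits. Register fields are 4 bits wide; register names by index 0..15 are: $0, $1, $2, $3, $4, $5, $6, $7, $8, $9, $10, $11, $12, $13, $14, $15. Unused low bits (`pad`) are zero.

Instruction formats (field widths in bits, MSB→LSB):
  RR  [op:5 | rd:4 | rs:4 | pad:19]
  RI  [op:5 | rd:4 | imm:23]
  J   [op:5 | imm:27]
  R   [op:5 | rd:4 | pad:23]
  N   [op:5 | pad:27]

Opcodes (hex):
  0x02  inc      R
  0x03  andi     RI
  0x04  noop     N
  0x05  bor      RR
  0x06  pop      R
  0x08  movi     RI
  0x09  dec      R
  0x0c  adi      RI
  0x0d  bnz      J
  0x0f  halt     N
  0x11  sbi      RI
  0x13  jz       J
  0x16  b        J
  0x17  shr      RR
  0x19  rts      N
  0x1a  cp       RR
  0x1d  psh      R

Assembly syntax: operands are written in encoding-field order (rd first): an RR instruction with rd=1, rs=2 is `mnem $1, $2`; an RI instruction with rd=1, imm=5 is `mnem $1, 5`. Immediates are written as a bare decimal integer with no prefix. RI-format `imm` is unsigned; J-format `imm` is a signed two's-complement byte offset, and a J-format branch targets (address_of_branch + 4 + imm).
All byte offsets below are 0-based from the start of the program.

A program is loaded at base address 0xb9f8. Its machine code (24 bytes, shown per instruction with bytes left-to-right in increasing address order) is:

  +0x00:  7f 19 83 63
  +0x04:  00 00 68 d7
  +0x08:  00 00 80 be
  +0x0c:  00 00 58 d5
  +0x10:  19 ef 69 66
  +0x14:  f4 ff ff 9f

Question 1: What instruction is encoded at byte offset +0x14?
off 0x14: read f4 ff ff 9f as little → 0x9ffffff4
  opcode bits[31:27]=0x13: jz/J
  [26:0] imm=134217716 (s27→-12) = -12

jz -12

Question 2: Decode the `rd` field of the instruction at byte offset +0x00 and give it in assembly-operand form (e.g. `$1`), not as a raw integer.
$7

off 0x00: read 7f 19 83 63 as little → 0x6383197f
  op=0x6383197f>>27=0xc ⇒ adi (RI)
  rd@[26:23]=0x7 ⇒ $7
  imm@[22:0]=0x3197f ⇒ 203135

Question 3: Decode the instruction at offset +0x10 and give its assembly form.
adi $12, 6942489

+0x10: 19 ef 69 66 ⇒ word 0x6669ef19 (little)
  opcode bits[31:27]=0xc: adi/RI
  rd@[26:23]=0xc ⇒ $12
  imm@[22:0]=0x69ef19 ⇒ 6942489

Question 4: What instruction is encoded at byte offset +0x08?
+0x08: 00 00 80 be ⇒ word 0xbe800000 (little)
  op=0xbe800000>>27=0x17 ⇒ shr (RR)
  rd: (w>>23)&0xf=0xd → $13
  rs: (w>>19)&0xf=0x0 → $0

shr $13, $0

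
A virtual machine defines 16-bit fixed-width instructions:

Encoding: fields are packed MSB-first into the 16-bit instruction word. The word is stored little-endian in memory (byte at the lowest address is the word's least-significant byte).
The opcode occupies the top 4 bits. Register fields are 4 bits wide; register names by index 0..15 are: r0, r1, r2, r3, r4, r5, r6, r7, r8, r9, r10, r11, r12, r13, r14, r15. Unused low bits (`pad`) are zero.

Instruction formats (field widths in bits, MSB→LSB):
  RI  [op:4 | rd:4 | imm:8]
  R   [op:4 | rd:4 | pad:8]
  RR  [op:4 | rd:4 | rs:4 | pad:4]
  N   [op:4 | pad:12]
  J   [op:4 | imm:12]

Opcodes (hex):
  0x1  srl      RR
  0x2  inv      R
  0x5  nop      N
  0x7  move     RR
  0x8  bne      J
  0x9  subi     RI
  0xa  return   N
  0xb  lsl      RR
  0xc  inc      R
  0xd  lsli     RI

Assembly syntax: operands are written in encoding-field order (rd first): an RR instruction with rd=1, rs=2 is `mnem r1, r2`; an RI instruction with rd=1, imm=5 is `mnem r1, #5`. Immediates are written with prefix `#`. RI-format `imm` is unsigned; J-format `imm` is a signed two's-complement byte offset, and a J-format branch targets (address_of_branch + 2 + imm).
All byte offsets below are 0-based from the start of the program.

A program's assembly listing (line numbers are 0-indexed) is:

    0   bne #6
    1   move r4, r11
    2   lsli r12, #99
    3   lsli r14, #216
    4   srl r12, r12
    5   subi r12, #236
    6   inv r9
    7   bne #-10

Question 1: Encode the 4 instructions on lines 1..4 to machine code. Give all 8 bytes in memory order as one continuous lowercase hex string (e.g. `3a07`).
b07463dcd8dec01c

line 1 (move): pack op=0x7:4|rd=4:4|rs=11:4|pad=0:4 = 0x74b0; little→ b0 74
line 2 (lsli): pack op=0xd:4|rd=12:4|imm=99:8 = 0xdc63; little→ 63 dc
line 3 (lsli): pack op=0xd:4|rd=14:4|imm=216:8 = 0xded8; little→ d8 de
line 4 (srl): pack op=0x1:4|rd=12:4|rs=12:4|pad=0:4 = 0x1cc0; little→ c0 1c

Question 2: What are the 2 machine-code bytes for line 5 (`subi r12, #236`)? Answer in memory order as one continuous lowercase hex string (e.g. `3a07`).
L5: subi op=0x9:4|rd=12:4|imm=236:8 ⇒ 0x9cec ⇒ little ec 9c

ec9c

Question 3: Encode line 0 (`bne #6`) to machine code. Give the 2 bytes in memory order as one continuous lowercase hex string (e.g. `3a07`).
0680

0. bne fields op=0x8:4|imm=6:12 → word 8006h → 06 80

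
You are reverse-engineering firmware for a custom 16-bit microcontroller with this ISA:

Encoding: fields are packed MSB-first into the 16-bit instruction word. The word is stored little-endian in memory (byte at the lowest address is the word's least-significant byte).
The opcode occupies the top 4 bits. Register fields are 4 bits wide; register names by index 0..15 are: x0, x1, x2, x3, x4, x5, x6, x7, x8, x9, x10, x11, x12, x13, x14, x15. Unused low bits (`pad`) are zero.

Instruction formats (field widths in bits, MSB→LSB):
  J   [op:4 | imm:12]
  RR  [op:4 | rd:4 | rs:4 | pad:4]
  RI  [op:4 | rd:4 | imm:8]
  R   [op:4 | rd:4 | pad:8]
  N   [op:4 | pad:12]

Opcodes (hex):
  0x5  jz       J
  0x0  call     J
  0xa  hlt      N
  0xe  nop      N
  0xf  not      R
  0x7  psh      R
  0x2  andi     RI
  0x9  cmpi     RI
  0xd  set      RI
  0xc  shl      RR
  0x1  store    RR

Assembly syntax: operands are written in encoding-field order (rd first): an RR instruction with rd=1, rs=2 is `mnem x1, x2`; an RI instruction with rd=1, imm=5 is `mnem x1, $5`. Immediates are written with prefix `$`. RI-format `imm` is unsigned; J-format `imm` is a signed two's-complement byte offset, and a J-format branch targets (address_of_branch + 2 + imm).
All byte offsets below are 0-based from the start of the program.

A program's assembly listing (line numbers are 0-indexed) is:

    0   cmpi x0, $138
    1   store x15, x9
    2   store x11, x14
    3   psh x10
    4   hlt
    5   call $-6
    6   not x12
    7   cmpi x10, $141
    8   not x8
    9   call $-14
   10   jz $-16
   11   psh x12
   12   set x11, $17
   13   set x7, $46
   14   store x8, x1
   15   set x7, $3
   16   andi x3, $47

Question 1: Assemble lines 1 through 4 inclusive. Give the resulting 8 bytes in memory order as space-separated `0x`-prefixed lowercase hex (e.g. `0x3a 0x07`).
line 1 (store): pack op=0x1:4|rd=15:4|rs=9:4|pad=0:4 = 0x1f90; little→ 90 1f
line 2 (store): pack op=0x1:4|rd=11:4|rs=14:4|pad=0:4 = 0x1be0; little→ e0 1b
line 3 (psh): pack op=0x7:4|rd=10:4|pad=0:8 = 0x7a00; little→ 00 7a
line 4 (hlt): pack op=0xa:4|pad=0:12 = 0xa000; little→ 00 a0

0x90 0x1f 0xe0 0x1b 0x00 0x7a 0x00 0xa0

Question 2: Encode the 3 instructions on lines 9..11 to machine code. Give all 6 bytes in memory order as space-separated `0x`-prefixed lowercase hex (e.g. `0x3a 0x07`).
0xf2 0x0f 0xf0 0x5f 0x00 0x7c

line 9 (call): pack op=0x0:4|imm=-14:12 = 0x0ff2; little→ f2 0f
line 10 (jz): pack op=0x5:4|imm=-16:12 = 0x5ff0; little→ f0 5f
line 11 (psh): pack op=0x7:4|rd=12:4|pad=0:8 = 0x7c00; little→ 00 7c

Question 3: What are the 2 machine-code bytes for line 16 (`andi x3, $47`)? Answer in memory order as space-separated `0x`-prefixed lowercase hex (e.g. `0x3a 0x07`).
0x2f 0x23

L16: andi op=0x2:4|rd=3:4|imm=47:8 ⇒ 0x232f ⇒ little 2f 23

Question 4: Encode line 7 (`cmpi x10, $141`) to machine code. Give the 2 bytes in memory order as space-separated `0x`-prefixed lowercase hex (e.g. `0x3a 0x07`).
L7: cmpi op=0x9:4|rd=10:4|imm=141:8 ⇒ 0x9a8d ⇒ little 8d 9a

0x8d 0x9a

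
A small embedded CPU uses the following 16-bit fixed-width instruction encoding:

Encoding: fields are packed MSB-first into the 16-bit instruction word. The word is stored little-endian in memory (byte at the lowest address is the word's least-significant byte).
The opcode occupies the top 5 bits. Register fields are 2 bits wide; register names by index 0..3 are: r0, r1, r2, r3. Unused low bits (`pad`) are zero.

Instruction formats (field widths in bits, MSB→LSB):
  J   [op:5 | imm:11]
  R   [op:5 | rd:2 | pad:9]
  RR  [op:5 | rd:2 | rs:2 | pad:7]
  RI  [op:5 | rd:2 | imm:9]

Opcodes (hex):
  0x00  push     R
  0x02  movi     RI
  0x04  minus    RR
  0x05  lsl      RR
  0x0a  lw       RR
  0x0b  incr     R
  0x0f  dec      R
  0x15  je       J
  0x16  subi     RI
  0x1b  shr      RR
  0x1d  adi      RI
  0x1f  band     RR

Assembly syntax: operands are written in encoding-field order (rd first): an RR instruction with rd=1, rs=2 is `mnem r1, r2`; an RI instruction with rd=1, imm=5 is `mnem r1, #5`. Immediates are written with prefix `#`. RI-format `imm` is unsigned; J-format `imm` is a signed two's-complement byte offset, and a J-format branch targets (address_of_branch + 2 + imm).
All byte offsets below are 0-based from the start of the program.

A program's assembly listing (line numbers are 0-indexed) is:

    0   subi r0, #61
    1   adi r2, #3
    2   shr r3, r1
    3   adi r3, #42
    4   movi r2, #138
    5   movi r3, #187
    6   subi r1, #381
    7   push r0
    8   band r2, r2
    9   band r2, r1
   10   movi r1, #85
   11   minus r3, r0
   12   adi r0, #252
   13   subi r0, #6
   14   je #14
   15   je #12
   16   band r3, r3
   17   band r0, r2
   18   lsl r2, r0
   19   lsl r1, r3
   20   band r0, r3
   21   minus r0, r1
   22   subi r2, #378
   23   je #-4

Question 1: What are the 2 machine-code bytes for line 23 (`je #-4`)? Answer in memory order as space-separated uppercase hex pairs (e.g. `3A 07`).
line 23 (je): pack op=0x15:5|imm=-4:11 = 0xaffc; little→ fc af

FC AF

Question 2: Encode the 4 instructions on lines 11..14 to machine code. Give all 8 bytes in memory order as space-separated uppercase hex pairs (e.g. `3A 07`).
00 26 FC E8 06 B0 0E A8

line 11 (minus): pack op=0x4:5|rd=3:2|rs=0:2|pad=0:7 = 0x2600; little→ 00 26
line 12 (adi): pack op=0x1d:5|rd=0:2|imm=252:9 = 0xe8fc; little→ fc e8
line 13 (subi): pack op=0x16:5|rd=0:2|imm=6:9 = 0xb006; little→ 06 b0
line 14 (je): pack op=0x15:5|imm=14:11 = 0xa80e; little→ 0e a8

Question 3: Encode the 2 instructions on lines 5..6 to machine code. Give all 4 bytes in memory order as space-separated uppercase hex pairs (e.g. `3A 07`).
5. movi fields op=0x2:5|rd=3:2|imm=187:9 → word 16bbh → bb 16
6. subi fields op=0x16:5|rd=1:2|imm=381:9 → word b37dh → 7d b3

BB 16 7D B3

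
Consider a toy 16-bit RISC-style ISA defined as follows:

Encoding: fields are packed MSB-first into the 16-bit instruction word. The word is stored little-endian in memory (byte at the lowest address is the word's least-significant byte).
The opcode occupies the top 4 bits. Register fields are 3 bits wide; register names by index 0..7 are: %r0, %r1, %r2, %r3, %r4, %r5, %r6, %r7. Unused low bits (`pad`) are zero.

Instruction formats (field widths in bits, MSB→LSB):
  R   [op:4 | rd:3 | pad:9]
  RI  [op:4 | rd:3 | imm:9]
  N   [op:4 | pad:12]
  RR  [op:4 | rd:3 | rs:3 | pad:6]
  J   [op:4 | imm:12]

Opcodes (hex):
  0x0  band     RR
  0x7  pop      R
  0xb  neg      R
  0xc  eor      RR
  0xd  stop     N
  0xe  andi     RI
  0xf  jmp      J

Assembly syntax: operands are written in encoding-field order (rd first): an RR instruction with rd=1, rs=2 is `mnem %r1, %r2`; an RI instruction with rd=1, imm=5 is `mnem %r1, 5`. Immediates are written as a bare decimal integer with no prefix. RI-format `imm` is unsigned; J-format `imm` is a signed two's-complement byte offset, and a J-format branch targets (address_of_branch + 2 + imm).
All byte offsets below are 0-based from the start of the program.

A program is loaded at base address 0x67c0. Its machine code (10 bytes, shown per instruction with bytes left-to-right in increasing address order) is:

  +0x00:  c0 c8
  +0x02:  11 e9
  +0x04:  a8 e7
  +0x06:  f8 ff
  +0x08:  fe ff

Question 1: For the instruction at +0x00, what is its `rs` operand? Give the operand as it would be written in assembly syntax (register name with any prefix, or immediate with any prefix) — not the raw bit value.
%r3

[00] c0 c8 → 0xc8c0
  opcode bits[15:12]=0xc: eor/RR
  [11:9] rd=4 = %r4
  [8:6] rs=3 = %r3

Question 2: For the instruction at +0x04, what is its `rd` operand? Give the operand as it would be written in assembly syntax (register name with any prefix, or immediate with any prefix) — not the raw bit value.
%r3

+0x04: a8 e7 ⇒ word 0xe7a8 (little)
  top 4b → 0xe → andi [RI]
  rd@[11:9]=0x3 ⇒ %r3
  imm@[8:0]=0x1a8 ⇒ 424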